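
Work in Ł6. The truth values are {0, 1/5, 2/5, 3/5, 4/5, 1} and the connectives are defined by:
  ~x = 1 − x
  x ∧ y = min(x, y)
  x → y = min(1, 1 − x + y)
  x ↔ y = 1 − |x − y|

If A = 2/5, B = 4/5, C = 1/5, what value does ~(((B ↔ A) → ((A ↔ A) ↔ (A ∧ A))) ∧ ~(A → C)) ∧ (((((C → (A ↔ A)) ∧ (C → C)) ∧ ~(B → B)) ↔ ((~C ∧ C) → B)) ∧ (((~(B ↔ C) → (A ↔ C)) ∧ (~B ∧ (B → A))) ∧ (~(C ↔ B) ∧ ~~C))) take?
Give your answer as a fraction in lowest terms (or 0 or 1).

B ↔ A = 4/5 ↔ 2/5 = 3/5
A ↔ A = 2/5 ↔ 2/5 = 1
A ∧ A = 2/5 ∧ 2/5 = 2/5
(A ↔ A) ↔ (A ∧ A) = 1 ↔ 2/5 = 2/5
(B ↔ A) → ((A ↔ A) ↔ (A ∧ A)) = 3/5 → 2/5 = 4/5
A → C = 2/5 → 1/5 = 4/5
~(A → C) = ~4/5 = 1/5
((B ↔ A) → ((A ↔ A) ↔ (A ∧ A))) ∧ ~(A → C) = 4/5 ∧ 1/5 = 1/5
~(((B ↔ A) → ((A ↔ A) ↔ (A ∧ A))) ∧ ~(A → C)) = ~1/5 = 4/5
A ↔ A = 2/5 ↔ 2/5 = 1
C → (A ↔ A) = 1/5 → 1 = 1
C → C = 1/5 → 1/5 = 1
(C → (A ↔ A)) ∧ (C → C) = 1 ∧ 1 = 1
B → B = 4/5 → 4/5 = 1
~(B → B) = ~1 = 0
((C → (A ↔ A)) ∧ (C → C)) ∧ ~(B → B) = 1 ∧ 0 = 0
~C = ~1/5 = 4/5
~C ∧ C = 4/5 ∧ 1/5 = 1/5
(~C ∧ C) → B = 1/5 → 4/5 = 1
(((C → (A ↔ A)) ∧ (C → C)) ∧ ~(B → B)) ↔ ((~C ∧ C) → B) = 0 ↔ 1 = 0
B ↔ C = 4/5 ↔ 1/5 = 2/5
~(B ↔ C) = ~2/5 = 3/5
A ↔ C = 2/5 ↔ 1/5 = 4/5
~(B ↔ C) → (A ↔ C) = 3/5 → 4/5 = 1
~B = ~4/5 = 1/5
B → A = 4/5 → 2/5 = 3/5
~B ∧ (B → A) = 1/5 ∧ 3/5 = 1/5
(~(B ↔ C) → (A ↔ C)) ∧ (~B ∧ (B → A)) = 1 ∧ 1/5 = 1/5
C ↔ B = 1/5 ↔ 4/5 = 2/5
~(C ↔ B) = ~2/5 = 3/5
~C = ~1/5 = 4/5
~~C = ~4/5 = 1/5
~(C ↔ B) ∧ ~~C = 3/5 ∧ 1/5 = 1/5
((~(B ↔ C) → (A ↔ C)) ∧ (~B ∧ (B → A))) ∧ (~(C ↔ B) ∧ ~~C) = 1/5 ∧ 1/5 = 1/5
((((C → (A ↔ A)) ∧ (C → C)) ∧ ~(B → B)) ↔ ((~C ∧ C) → B)) ∧ (((~(B ↔ C) → (A ↔ C)) ∧ (~B ∧ (B → A))) ∧ (~(C ↔ B) ∧ ~~C)) = 0 ∧ 1/5 = 0
~(((B ↔ A) → ((A ↔ A) ↔ (A ∧ A))) ∧ ~(A → C)) ∧ (((((C → (A ↔ A)) ∧ (C → C)) ∧ ~(B → B)) ↔ ((~C ∧ C) → B)) ∧ (((~(B ↔ C) → (A ↔ C)) ∧ (~B ∧ (B → A))) ∧ (~(C ↔ B) ∧ ~~C))) = 4/5 ∧ 0 = 0

0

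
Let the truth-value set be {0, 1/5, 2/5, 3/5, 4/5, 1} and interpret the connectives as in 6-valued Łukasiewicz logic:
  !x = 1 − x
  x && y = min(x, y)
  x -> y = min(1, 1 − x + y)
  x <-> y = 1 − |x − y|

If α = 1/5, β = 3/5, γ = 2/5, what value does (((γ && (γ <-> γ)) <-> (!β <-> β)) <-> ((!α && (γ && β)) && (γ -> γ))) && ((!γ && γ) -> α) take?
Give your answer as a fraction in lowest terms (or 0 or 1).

γ <-> γ = 2/5 <-> 2/5 = 1
γ && (γ <-> γ) = 2/5 && 1 = 2/5
!β = !3/5 = 2/5
!β <-> β = 2/5 <-> 3/5 = 4/5
(γ && (γ <-> γ)) <-> (!β <-> β) = 2/5 <-> 4/5 = 3/5
!α = !1/5 = 4/5
γ && β = 2/5 && 3/5 = 2/5
!α && (γ && β) = 4/5 && 2/5 = 2/5
γ -> γ = 2/5 -> 2/5 = 1
(!α && (γ && β)) && (γ -> γ) = 2/5 && 1 = 2/5
((γ && (γ <-> γ)) <-> (!β <-> β)) <-> ((!α && (γ && β)) && (γ -> γ)) = 3/5 <-> 2/5 = 4/5
!γ = !2/5 = 3/5
!γ && γ = 3/5 && 2/5 = 2/5
(!γ && γ) -> α = 2/5 -> 1/5 = 4/5
(((γ && (γ <-> γ)) <-> (!β <-> β)) <-> ((!α && (γ && β)) && (γ -> γ))) && ((!γ && γ) -> α) = 4/5 && 4/5 = 4/5

4/5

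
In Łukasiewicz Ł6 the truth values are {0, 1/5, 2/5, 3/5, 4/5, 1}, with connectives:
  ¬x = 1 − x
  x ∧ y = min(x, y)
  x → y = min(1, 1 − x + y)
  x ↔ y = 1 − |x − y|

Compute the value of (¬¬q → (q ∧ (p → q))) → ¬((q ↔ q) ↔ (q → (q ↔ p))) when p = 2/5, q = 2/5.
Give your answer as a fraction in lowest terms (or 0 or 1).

0

¬q = ¬2/5 = 3/5
¬¬q = ¬3/5 = 2/5
p → q = 2/5 → 2/5 = 1
q ∧ (p → q) = 2/5 ∧ 1 = 2/5
¬¬q → (q ∧ (p → q)) = 2/5 → 2/5 = 1
q ↔ q = 2/5 ↔ 2/5 = 1
q ↔ p = 2/5 ↔ 2/5 = 1
q → (q ↔ p) = 2/5 → 1 = 1
(q ↔ q) ↔ (q → (q ↔ p)) = 1 ↔ 1 = 1
¬((q ↔ q) ↔ (q → (q ↔ p))) = ¬1 = 0
(¬¬q → (q ∧ (p → q))) → ¬((q ↔ q) ↔ (q → (q ↔ p))) = 1 → 0 = 0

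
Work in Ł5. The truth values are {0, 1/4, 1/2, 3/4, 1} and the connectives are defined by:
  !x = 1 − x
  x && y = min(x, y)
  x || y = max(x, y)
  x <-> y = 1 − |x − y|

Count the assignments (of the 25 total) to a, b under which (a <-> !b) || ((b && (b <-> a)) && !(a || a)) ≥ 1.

5

value 1: 5 assignments (counts)
value 3/4: 8 assignments
value 1/2: 6 assignments
value 1/4: 4 assignments
value 0: 2 assignments
So 5 of the 25 assignments meet the threshold.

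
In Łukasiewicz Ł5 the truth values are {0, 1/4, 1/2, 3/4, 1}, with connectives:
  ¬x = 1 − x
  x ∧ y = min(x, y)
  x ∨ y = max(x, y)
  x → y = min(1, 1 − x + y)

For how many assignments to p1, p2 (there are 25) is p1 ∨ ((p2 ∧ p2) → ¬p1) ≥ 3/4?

24

value 1: 19 assignments (counts)
value 3/4: 5 assignments (counts)
value 1/2: 1 assignment
So 24 of the 25 assignments meet the threshold.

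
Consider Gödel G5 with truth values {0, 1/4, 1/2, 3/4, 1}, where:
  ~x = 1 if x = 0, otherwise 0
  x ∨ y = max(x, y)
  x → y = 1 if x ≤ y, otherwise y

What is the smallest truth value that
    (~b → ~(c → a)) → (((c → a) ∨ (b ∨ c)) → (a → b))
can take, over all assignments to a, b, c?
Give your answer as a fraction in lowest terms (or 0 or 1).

1/4

Take a = 1/2, b = 1/4, c = 0:
~b = ~1/4 = 0
c → a = 0 → 1/2 = 1
~(c → a) = ~1 = 0
~b → ~(c → a) = 0 → 0 = 1
c → a = 0 → 1/2 = 1
b ∨ c = 1/4 ∨ 0 = 1/4
(c → a) ∨ (b ∨ c) = 1 ∨ 1/4 = 1
a → b = 1/2 → 1/4 = 1/4
((c → a) ∨ (b ∨ c)) → (a → b) = 1 → 1/4 = 1/4
(~b → ~(c → a)) → (((c → a) ∨ (b ∨ c)) → (a → b)) = 1 → 1/4 = 1/4
No assignment yields a value below 1/4, so this is the minimum.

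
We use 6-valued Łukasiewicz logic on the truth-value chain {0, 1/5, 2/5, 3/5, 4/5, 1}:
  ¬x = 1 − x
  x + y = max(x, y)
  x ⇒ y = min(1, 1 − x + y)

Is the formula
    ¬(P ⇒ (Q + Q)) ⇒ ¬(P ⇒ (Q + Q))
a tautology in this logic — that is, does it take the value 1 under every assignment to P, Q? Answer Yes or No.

At P = 2/5, Q = 4/5, for instance:
Q + Q = 4/5 + 4/5 = 4/5
P ⇒ (Q + Q) = 2/5 ⇒ 4/5 = 1
¬(P ⇒ (Q + Q)) = ¬1 = 0
¬(P ⇒ (Q + Q)) ⇒ ¬(P ⇒ (Q + Q)) = 0 ⇒ 0 = 1
and checking the remaining 35 assignments likewise gives ≥ 1 in every case.

Yes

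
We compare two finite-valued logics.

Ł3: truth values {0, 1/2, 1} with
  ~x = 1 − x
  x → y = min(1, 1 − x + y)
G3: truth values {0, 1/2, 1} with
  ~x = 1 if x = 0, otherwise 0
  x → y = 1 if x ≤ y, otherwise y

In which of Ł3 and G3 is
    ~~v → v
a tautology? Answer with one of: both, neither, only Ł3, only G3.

only Ł3

In Ł3: every assignment gives 1 — tautology.
In G3: at v = 1/2 the value is 1/2 — not a tautology.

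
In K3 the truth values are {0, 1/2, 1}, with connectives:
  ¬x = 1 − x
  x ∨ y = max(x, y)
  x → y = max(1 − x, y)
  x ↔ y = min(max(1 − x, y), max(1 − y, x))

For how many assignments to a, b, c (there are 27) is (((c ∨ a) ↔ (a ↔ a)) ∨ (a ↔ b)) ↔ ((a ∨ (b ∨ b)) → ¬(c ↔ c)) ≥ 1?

value 1: 4 assignments (counts)
value 1/2: 16 assignments
value 0: 7 assignments
So 4 of the 27 assignments meet the threshold.

4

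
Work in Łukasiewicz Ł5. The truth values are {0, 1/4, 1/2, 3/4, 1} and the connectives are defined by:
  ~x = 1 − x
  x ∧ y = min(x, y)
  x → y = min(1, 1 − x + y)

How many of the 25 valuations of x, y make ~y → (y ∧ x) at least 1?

12

value 1: 12 assignments (counts)
value 3/4: 2 assignments
value 1/2: 5 assignments
value 1/4: 1 assignment
value 0: 5 assignments
So 12 of the 25 assignments meet the threshold.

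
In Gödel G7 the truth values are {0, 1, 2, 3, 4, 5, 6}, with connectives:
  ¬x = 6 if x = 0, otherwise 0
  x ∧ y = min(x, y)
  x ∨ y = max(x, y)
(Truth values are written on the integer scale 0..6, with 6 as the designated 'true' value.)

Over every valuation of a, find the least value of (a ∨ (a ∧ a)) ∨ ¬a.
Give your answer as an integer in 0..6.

Take a = 1:
a ∧ a = 1 ∧ 1 = 1
a ∨ (a ∧ a) = 1 ∨ 1 = 1
¬a = ¬1 = 0
(a ∨ (a ∧ a)) ∨ ¬a = 1 ∨ 0 = 1
No assignment yields a value below 1, so this is the minimum.

1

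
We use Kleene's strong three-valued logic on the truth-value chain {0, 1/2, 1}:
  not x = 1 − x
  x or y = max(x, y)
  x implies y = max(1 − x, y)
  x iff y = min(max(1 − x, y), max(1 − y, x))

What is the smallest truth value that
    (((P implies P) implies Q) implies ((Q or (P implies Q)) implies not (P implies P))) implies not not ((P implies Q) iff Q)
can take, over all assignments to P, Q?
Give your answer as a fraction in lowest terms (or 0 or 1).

0

Take P = 0, Q = 0:
P implies P = 0 implies 0 = 1
(P implies P) implies Q = 1 implies 0 = 0
P implies Q = 0 implies 0 = 1
Q or (P implies Q) = 0 or 1 = 1
P implies P = 0 implies 0 = 1
not (P implies P) = not 1 = 0
(Q or (P implies Q)) implies not (P implies P) = 1 implies 0 = 0
((P implies P) implies Q) implies ((Q or (P implies Q)) implies not (P implies P)) = 0 implies 0 = 1
P implies Q = 0 implies 0 = 1
(P implies Q) iff Q = 1 iff 0 = 0
not ((P implies Q) iff Q) = not 0 = 1
not not ((P implies Q) iff Q) = not 1 = 0
(((P implies P) implies Q) implies ((Q or (P implies Q)) implies not (P implies P))) implies not not ((P implies Q) iff Q) = 1 implies 0 = 0
No assignment yields a value below 0, so this is the minimum.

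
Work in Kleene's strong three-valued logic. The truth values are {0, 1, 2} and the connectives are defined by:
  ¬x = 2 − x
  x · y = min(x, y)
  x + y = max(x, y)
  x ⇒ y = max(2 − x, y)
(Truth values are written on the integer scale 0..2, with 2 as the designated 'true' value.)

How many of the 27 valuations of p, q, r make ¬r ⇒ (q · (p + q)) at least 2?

15

value 2: 15 assignments (counts)
value 1: 9 assignments
value 0: 3 assignments
So 15 of the 27 assignments meet the threshold.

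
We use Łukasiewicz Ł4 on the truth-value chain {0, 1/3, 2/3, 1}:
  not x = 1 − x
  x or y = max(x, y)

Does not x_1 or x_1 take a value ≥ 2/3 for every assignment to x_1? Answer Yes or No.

x_1 = 0 ↦ 1
x_1 = 1/3 ↦ 2/3
x_1 = 2/3 ↦ 2/3
x_1 = 1 ↦ 1
Every assignment gives a value ≥ 2/3.

Yes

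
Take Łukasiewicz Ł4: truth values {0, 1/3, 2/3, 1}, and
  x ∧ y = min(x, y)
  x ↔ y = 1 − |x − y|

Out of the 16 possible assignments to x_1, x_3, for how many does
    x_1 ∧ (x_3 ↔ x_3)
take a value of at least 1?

x_1 = 0, x_3 = 0 ↦ 0  <
x_1 = 0, x_3 = 1/3 ↦ 0  <
x_1 = 0, x_3 = 2/3 ↦ 0  <
x_1 = 0, x_3 = 1 ↦ 0  <
x_1 = 1/3, x_3 = 0 ↦ 1/3  <
x_1 = 1/3, x_3 = 1/3 ↦ 1/3  <
x_1 = 1/3, x_3 = 2/3 ↦ 1/3  <
x_1 = 1/3, x_3 = 1 ↦ 1/3  <
x_1 = 2/3, x_3 = 0 ↦ 2/3  <
x_1 = 2/3, x_3 = 1/3 ↦ 2/3  <
x_1 = 2/3, x_3 = 2/3 ↦ 2/3  <
x_1 = 2/3, x_3 = 1 ↦ 2/3  <
x_1 = 1, x_3 = 0 ↦ 1  ≥
x_1 = 1, x_3 = 1/3 ↦ 1  ≥
x_1 = 1, x_3 = 2/3 ↦ 1  ≥
x_1 = 1, x_3 = 1 ↦ 1  ≥
So 4 of the 16 assignments meet the threshold.

4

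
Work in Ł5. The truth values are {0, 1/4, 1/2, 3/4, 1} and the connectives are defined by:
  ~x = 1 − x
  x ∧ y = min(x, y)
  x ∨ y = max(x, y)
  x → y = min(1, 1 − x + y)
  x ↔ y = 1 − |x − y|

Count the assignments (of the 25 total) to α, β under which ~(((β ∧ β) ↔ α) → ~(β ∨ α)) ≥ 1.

1

value 1: 1 assignment (counts)
value 3/4: 3 assignments
value 1/2: 5 assignments
value 1/4: 7 assignments
value 0: 9 assignments
So 1 of the 25 assignments meets the threshold.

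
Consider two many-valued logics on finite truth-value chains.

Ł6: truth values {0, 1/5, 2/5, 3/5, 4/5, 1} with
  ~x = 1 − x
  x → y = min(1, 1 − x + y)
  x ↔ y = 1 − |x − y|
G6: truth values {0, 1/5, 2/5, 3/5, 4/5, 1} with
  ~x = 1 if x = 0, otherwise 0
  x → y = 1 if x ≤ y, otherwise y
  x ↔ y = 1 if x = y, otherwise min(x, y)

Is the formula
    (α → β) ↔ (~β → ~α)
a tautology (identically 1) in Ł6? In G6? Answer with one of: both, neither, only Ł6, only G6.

In Ł6: every assignment gives 1 — tautology.
In G6: at α = 2/5, β = 1/5 the value is 1/5 — not a tautology.

only Ł6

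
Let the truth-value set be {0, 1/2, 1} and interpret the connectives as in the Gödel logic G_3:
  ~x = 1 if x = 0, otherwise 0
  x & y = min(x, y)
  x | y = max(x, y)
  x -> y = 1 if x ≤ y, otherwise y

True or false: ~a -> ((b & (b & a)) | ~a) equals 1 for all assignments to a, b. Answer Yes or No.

a = 0, b = 0 ↦ 1
a = 0, b = 1/2 ↦ 1
a = 0, b = 1 ↦ 1
a = 1/2, b = 0 ↦ 1
a = 1/2, b = 1/2 ↦ 1
a = 1/2, b = 1 ↦ 1
a = 1, b = 0 ↦ 1
a = 1, b = 1/2 ↦ 1
a = 1, b = 1 ↦ 1
Every assignment gives a value ≥ 1.

Yes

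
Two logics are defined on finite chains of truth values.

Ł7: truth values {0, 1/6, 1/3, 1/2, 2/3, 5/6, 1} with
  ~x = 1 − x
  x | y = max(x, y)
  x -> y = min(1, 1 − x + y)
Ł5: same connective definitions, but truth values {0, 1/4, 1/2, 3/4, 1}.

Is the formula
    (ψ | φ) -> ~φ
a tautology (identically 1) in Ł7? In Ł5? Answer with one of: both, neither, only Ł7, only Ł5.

In Ł7: at φ = 1/6, ψ = 1 the value is 5/6 — not a tautology.
In Ł5: at φ = 1/4, ψ = 1 the value is 3/4 — not a tautology.

neither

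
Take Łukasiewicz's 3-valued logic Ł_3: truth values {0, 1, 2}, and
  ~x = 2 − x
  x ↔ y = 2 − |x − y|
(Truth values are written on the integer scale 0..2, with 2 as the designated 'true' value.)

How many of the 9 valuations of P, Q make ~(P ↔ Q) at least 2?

2

P = 0, Q = 0 ↦ 0  <
P = 0, Q = 1 ↦ 1  <
P = 0, Q = 2 ↦ 2  ≥
P = 1, Q = 0 ↦ 1  <
P = 1, Q = 1 ↦ 0  <
P = 1, Q = 2 ↦ 1  <
P = 2, Q = 0 ↦ 2  ≥
P = 2, Q = 1 ↦ 1  <
P = 2, Q = 2 ↦ 0  <
So 2 of the 9 assignments meet the threshold.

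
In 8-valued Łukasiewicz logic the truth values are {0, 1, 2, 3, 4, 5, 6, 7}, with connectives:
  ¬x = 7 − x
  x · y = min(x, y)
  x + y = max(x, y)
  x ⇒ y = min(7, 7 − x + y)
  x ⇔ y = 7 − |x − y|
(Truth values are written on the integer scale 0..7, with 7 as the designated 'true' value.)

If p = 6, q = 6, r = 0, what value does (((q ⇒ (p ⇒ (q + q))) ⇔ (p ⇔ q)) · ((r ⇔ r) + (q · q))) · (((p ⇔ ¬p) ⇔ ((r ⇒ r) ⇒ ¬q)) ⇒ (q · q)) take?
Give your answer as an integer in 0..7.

q + q = 6 + 6 = 6
p ⇒ (q + q) = 6 ⇒ 6 = 7
q ⇒ (p ⇒ (q + q)) = 6 ⇒ 7 = 7
p ⇔ q = 6 ⇔ 6 = 7
(q ⇒ (p ⇒ (q + q))) ⇔ (p ⇔ q) = 7 ⇔ 7 = 7
r ⇔ r = 0 ⇔ 0 = 7
q · q = 6 · 6 = 6
(r ⇔ r) + (q · q) = 7 + 6 = 7
((q ⇒ (p ⇒ (q + q))) ⇔ (p ⇔ q)) · ((r ⇔ r) + (q · q)) = 7 · 7 = 7
¬p = ¬6 = 1
p ⇔ ¬p = 6 ⇔ 1 = 2
r ⇒ r = 0 ⇒ 0 = 7
¬q = ¬6 = 1
(r ⇒ r) ⇒ ¬q = 7 ⇒ 1 = 1
(p ⇔ ¬p) ⇔ ((r ⇒ r) ⇒ ¬q) = 2 ⇔ 1 = 6
q · q = 6 · 6 = 6
((p ⇔ ¬p) ⇔ ((r ⇒ r) ⇒ ¬q)) ⇒ (q · q) = 6 ⇒ 6 = 7
(((q ⇒ (p ⇒ (q + q))) ⇔ (p ⇔ q)) · ((r ⇔ r) + (q · q))) · (((p ⇔ ¬p) ⇔ ((r ⇒ r) ⇒ ¬q)) ⇒ (q · q)) = 7 · 7 = 7

7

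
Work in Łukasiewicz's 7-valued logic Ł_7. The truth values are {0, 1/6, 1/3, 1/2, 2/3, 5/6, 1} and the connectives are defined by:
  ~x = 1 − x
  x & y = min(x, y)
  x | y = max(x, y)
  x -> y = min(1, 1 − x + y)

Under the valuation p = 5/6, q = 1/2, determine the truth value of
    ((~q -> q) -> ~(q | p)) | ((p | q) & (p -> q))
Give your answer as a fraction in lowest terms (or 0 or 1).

2/3

~q = ~1/2 = 1/2
~q -> q = 1/2 -> 1/2 = 1
q | p = 1/2 | 5/6 = 5/6
~(q | p) = ~5/6 = 1/6
(~q -> q) -> ~(q | p) = 1 -> 1/6 = 1/6
p | q = 5/6 | 1/2 = 5/6
p -> q = 5/6 -> 1/2 = 2/3
(p | q) & (p -> q) = 5/6 & 2/3 = 2/3
((~q -> q) -> ~(q | p)) | ((p | q) & (p -> q)) = 1/6 | 2/3 = 2/3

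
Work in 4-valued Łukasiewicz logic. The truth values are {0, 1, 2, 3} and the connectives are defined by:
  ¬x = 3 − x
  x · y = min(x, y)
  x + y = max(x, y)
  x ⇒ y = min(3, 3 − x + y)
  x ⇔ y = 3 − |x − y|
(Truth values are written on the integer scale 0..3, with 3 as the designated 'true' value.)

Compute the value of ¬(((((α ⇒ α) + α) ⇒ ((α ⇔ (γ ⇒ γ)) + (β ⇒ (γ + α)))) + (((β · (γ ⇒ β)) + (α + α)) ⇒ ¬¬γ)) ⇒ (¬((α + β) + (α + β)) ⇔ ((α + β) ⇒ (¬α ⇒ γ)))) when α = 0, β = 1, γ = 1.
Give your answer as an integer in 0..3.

1

α ⇒ α = 0 ⇒ 0 = 3
(α ⇒ α) + α = 3 + 0 = 3
γ ⇒ γ = 1 ⇒ 1 = 3
α ⇔ (γ ⇒ γ) = 0 ⇔ 3 = 0
γ + α = 1 + 0 = 1
β ⇒ (γ + α) = 1 ⇒ 1 = 3
(α ⇔ (γ ⇒ γ)) + (β ⇒ (γ + α)) = 0 + 3 = 3
((α ⇒ α) + α) ⇒ ((α ⇔ (γ ⇒ γ)) + (β ⇒ (γ + α))) = 3 ⇒ 3 = 3
γ ⇒ β = 1 ⇒ 1 = 3
β · (γ ⇒ β) = 1 · 3 = 1
α + α = 0 + 0 = 0
(β · (γ ⇒ β)) + (α + α) = 1 + 0 = 1
¬γ = ¬1 = 2
¬¬γ = ¬2 = 1
((β · (γ ⇒ β)) + (α + α)) ⇒ ¬¬γ = 1 ⇒ 1 = 3
(((α ⇒ α) + α) ⇒ ((α ⇔ (γ ⇒ γ)) + (β ⇒ (γ + α)))) + (((β · (γ ⇒ β)) + (α + α)) ⇒ ¬¬γ) = 3 + 3 = 3
α + β = 0 + 1 = 1
α + β = 0 + 1 = 1
(α + β) + (α + β) = 1 + 1 = 1
¬((α + β) + (α + β)) = ¬1 = 2
α + β = 0 + 1 = 1
¬α = ¬0 = 3
¬α ⇒ γ = 3 ⇒ 1 = 1
(α + β) ⇒ (¬α ⇒ γ) = 1 ⇒ 1 = 3
¬((α + β) + (α + β)) ⇔ ((α + β) ⇒ (¬α ⇒ γ)) = 2 ⇔ 3 = 2
((((α ⇒ α) + α) ⇒ ((α ⇔ (γ ⇒ γ)) + (β ⇒ (γ + α)))) + (((β · (γ ⇒ β)) + (α + α)) ⇒ ¬¬γ)) ⇒ (¬((α + β) + (α + β)) ⇔ ((α + β) ⇒ (¬α ⇒ γ))) = 3 ⇒ 2 = 2
¬(((((α ⇒ α) + α) ⇒ ((α ⇔ (γ ⇒ γ)) + (β ⇒ (γ + α)))) + (((β · (γ ⇒ β)) + (α + α)) ⇒ ¬¬γ)) ⇒ (¬((α + β) + (α + β)) ⇔ ((α + β) ⇒ (¬α ⇒ γ)))) = ¬2 = 1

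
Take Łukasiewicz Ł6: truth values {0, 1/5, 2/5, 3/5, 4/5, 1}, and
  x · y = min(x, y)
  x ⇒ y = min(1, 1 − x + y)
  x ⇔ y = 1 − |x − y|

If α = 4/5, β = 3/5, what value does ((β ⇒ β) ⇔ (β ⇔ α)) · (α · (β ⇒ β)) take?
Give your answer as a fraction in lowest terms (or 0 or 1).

β ⇒ β = 3/5 ⇒ 3/5 = 1
β ⇔ α = 3/5 ⇔ 4/5 = 4/5
(β ⇒ β) ⇔ (β ⇔ α) = 1 ⇔ 4/5 = 4/5
β ⇒ β = 3/5 ⇒ 3/5 = 1
α · (β ⇒ β) = 4/5 · 1 = 4/5
((β ⇒ β) ⇔ (β ⇔ α)) · (α · (β ⇒ β)) = 4/5 · 4/5 = 4/5

4/5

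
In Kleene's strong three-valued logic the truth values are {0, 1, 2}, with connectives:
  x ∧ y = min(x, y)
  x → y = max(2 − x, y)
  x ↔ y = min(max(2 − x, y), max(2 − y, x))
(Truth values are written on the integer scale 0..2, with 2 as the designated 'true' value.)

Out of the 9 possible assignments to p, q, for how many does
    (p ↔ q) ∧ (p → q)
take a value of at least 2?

2

p = 0, q = 0 ↦ 2  ≥
p = 0, q = 1 ↦ 1  <
p = 0, q = 2 ↦ 0  <
p = 1, q = 0 ↦ 1  <
p = 1, q = 1 ↦ 1  <
p = 1, q = 2 ↦ 1  <
p = 2, q = 0 ↦ 0  <
p = 2, q = 1 ↦ 1  <
p = 2, q = 2 ↦ 2  ≥
So 2 of the 9 assignments meet the threshold.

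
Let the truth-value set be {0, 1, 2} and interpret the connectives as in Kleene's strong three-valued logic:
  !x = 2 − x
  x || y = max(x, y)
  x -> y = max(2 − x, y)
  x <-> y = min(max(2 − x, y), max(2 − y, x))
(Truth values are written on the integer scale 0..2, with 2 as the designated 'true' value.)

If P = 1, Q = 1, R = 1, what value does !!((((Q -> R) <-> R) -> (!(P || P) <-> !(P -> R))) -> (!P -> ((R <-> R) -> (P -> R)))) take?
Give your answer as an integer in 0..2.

Q -> R = 1 -> 1 = 1
(Q -> R) <-> R = 1 <-> 1 = 1
P || P = 1 || 1 = 1
!(P || P) = !1 = 1
P -> R = 1 -> 1 = 1
!(P -> R) = !1 = 1
!(P || P) <-> !(P -> R) = 1 <-> 1 = 1
((Q -> R) <-> R) -> (!(P || P) <-> !(P -> R)) = 1 -> 1 = 1
!P = !1 = 1
R <-> R = 1 <-> 1 = 1
P -> R = 1 -> 1 = 1
(R <-> R) -> (P -> R) = 1 -> 1 = 1
!P -> ((R <-> R) -> (P -> R)) = 1 -> 1 = 1
(((Q -> R) <-> R) -> (!(P || P) <-> !(P -> R))) -> (!P -> ((R <-> R) -> (P -> R))) = 1 -> 1 = 1
!((((Q -> R) <-> R) -> (!(P || P) <-> !(P -> R))) -> (!P -> ((R <-> R) -> (P -> R)))) = !1 = 1
!!((((Q -> R) <-> R) -> (!(P || P) <-> !(P -> R))) -> (!P -> ((R <-> R) -> (P -> R)))) = !1 = 1

1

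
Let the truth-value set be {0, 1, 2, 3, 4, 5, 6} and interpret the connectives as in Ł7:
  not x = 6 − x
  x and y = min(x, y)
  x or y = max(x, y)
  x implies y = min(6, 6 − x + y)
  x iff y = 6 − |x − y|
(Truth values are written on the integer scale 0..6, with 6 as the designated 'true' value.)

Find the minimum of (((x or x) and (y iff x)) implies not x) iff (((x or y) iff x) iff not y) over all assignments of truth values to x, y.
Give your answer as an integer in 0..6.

Take x = 3, y = 3:
x or x = 3 or 3 = 3
y iff x = 3 iff 3 = 6
(x or x) and (y iff x) = 3 and 6 = 3
not x = not 3 = 3
((x or x) and (y iff x)) implies not x = 3 implies 3 = 6
x or y = 3 or 3 = 3
(x or y) iff x = 3 iff 3 = 6
not y = not 3 = 3
((x or y) iff x) iff not y = 6 iff 3 = 3
(((x or x) and (y iff x)) implies not x) iff (((x or y) iff x) iff not y) = 6 iff 3 = 3
No assignment yields a value below 3, so this is the minimum.

3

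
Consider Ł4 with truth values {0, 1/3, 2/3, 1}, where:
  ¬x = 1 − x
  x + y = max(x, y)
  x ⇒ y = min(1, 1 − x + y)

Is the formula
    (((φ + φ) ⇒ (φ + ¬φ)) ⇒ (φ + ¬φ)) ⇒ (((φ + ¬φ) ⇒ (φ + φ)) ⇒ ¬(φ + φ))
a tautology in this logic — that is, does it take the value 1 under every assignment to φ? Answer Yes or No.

Counterexample: take φ = 2/3.
φ + φ = 2/3 + 2/3 = 2/3
¬φ = ¬2/3 = 1/3
φ + ¬φ = 2/3 + 1/3 = 2/3
(φ + φ) ⇒ (φ + ¬φ) = 2/3 ⇒ 2/3 = 1
¬φ = ¬2/3 = 1/3
φ + ¬φ = 2/3 + 1/3 = 2/3
((φ + φ) ⇒ (φ + ¬φ)) ⇒ (φ + ¬φ) = 1 ⇒ 2/3 = 2/3
¬φ = ¬2/3 = 1/3
φ + ¬φ = 2/3 + 1/3 = 2/3
φ + φ = 2/3 + 2/3 = 2/3
(φ + ¬φ) ⇒ (φ + φ) = 2/3 ⇒ 2/3 = 1
¬(φ + φ) = ¬2/3 = 1/3
((φ + ¬φ) ⇒ (φ + φ)) ⇒ ¬(φ + φ) = 1 ⇒ 1/3 = 1/3
(((φ + φ) ⇒ (φ + ¬φ)) ⇒ (φ + ¬φ)) ⇒ (((φ + ¬φ) ⇒ (φ + φ)) ⇒ ¬(φ + φ)) = 2/3 ⇒ 1/3 = 2/3
This gives 2/3 ≠ 1.

No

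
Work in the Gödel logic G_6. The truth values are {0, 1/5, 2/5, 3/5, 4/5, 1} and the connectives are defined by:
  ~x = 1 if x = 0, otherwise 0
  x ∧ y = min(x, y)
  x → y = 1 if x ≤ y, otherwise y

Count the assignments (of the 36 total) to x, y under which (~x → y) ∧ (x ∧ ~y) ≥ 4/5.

value 1: 1 assignment (counts)
value 4/5: 1 assignment (counts)
value 3/5: 1 assignment
value 2/5: 1 assignment
value 1/5: 1 assignment
value 0: 31 assignments
So 2 of the 36 assignments meet the threshold.

2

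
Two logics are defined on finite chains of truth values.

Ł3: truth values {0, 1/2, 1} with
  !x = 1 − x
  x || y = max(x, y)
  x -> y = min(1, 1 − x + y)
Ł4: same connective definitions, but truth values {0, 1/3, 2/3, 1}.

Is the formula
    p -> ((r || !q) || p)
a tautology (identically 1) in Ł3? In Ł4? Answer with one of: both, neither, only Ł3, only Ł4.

In Ł3: every assignment gives 1 — tautology.
In Ł4: every assignment gives 1 — tautology.

both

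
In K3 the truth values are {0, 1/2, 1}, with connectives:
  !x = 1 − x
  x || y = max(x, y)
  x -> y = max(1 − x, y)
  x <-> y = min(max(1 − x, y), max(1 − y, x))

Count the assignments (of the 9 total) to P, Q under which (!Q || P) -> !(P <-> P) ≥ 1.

1

P = 0, Q = 0 ↦ 0  <
P = 0, Q = 1/2 ↦ 1/2  <
P = 0, Q = 1 ↦ 1  ≥
P = 1/2, Q = 0 ↦ 1/2  <
P = 1/2, Q = 1/2 ↦ 1/2  <
P = 1/2, Q = 1 ↦ 1/2  <
P = 1, Q = 0 ↦ 0  <
P = 1, Q = 1/2 ↦ 0  <
P = 1, Q = 1 ↦ 0  <
So 1 of the 9 assignments meets the threshold.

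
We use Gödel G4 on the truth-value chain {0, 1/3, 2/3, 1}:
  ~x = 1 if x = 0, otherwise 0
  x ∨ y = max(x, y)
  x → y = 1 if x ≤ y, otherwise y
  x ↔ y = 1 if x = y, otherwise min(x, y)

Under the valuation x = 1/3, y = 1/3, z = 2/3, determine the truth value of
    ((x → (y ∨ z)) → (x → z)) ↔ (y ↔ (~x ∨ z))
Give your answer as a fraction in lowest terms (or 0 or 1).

y ∨ z = 1/3 ∨ 2/3 = 2/3
x → (y ∨ z) = 1/3 → 2/3 = 1
x → z = 1/3 → 2/3 = 1
(x → (y ∨ z)) → (x → z) = 1 → 1 = 1
~x = ~1/3 = 0
~x ∨ z = 0 ∨ 2/3 = 2/3
y ↔ (~x ∨ z) = 1/3 ↔ 2/3 = 1/3
((x → (y ∨ z)) → (x → z)) ↔ (y ↔ (~x ∨ z)) = 1 ↔ 1/3 = 1/3

1/3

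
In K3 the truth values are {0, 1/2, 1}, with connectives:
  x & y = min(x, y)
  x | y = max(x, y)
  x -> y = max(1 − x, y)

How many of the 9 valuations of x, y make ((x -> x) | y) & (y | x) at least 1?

5

x = 0, y = 0 ↦ 0  <
x = 0, y = 1/2 ↦ 1/2  <
x = 0, y = 1 ↦ 1  ≥
x = 1/2, y = 0 ↦ 1/2  <
x = 1/2, y = 1/2 ↦ 1/2  <
x = 1/2, y = 1 ↦ 1  ≥
x = 1, y = 0 ↦ 1  ≥
x = 1, y = 1/2 ↦ 1  ≥
x = 1, y = 1 ↦ 1  ≥
So 5 of the 9 assignments meet the threshold.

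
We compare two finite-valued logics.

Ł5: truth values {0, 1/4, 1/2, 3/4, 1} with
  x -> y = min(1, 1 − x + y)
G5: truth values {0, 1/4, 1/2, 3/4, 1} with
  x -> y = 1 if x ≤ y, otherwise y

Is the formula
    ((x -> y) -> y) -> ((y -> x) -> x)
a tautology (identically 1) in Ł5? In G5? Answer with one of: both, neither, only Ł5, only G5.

only Ł5

In Ł5: every assignment gives 1 — tautology.
In G5: at x = 1/4, y = 0 the value is 1/4 — not a tautology.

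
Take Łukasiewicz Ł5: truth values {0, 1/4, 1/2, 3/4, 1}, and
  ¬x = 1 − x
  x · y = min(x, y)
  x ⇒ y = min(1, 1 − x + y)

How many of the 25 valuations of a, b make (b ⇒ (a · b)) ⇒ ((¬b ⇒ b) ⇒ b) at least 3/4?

value 1: 15 assignments (counts)
value 3/4: 7 assignments (counts)
value 1/2: 3 assignments
So 22 of the 25 assignments meet the threshold.

22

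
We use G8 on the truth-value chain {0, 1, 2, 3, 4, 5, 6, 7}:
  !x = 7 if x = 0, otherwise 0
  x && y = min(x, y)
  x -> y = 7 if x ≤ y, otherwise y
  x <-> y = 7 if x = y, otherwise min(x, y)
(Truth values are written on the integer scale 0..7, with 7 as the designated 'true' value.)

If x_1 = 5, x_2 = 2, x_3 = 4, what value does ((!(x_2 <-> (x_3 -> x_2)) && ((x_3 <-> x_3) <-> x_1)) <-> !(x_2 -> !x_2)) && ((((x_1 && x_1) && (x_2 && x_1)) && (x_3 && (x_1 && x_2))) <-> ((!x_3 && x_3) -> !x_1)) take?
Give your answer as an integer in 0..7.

0

x_3 -> x_2 = 4 -> 2 = 2
x_2 <-> (x_3 -> x_2) = 2 <-> 2 = 7
!(x_2 <-> (x_3 -> x_2)) = !7 = 0
x_3 <-> x_3 = 4 <-> 4 = 7
(x_3 <-> x_3) <-> x_1 = 7 <-> 5 = 5
!(x_2 <-> (x_3 -> x_2)) && ((x_3 <-> x_3) <-> x_1) = 0 && 5 = 0
!x_2 = !2 = 0
x_2 -> !x_2 = 2 -> 0 = 0
!(x_2 -> !x_2) = !0 = 7
(!(x_2 <-> (x_3 -> x_2)) && ((x_3 <-> x_3) <-> x_1)) <-> !(x_2 -> !x_2) = 0 <-> 7 = 0
x_1 && x_1 = 5 && 5 = 5
x_2 && x_1 = 2 && 5 = 2
(x_1 && x_1) && (x_2 && x_1) = 5 && 2 = 2
x_1 && x_2 = 5 && 2 = 2
x_3 && (x_1 && x_2) = 4 && 2 = 2
((x_1 && x_1) && (x_2 && x_1)) && (x_3 && (x_1 && x_2)) = 2 && 2 = 2
!x_3 = !4 = 0
!x_3 && x_3 = 0 && 4 = 0
!x_1 = !5 = 0
(!x_3 && x_3) -> !x_1 = 0 -> 0 = 7
(((x_1 && x_1) && (x_2 && x_1)) && (x_3 && (x_1 && x_2))) <-> ((!x_3 && x_3) -> !x_1) = 2 <-> 7 = 2
((!(x_2 <-> (x_3 -> x_2)) && ((x_3 <-> x_3) <-> x_1)) <-> !(x_2 -> !x_2)) && ((((x_1 && x_1) && (x_2 && x_1)) && (x_3 && (x_1 && x_2))) <-> ((!x_3 && x_3) -> !x_1)) = 0 && 2 = 0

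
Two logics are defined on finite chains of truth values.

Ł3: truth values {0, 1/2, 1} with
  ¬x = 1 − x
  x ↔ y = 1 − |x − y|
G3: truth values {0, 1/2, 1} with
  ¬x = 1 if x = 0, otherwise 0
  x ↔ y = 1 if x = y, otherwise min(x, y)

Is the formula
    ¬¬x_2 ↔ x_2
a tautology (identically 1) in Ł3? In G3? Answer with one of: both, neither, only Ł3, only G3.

only Ł3

In Ł3: every assignment gives 1 — tautology.
In G3: at x_2 = 1/2 the value is 1/2 — not a tautology.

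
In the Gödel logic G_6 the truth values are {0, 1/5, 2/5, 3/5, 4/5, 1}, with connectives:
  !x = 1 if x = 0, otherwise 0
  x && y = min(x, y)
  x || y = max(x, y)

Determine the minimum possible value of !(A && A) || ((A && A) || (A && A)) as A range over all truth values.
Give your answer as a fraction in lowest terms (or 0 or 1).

Take A = 1/5:
A && A = 1/5 && 1/5 = 1/5
!(A && A) = !1/5 = 0
A && A = 1/5 && 1/5 = 1/5
A && A = 1/5 && 1/5 = 1/5
(A && A) || (A && A) = 1/5 || 1/5 = 1/5
!(A && A) || ((A && A) || (A && A)) = 0 || 1/5 = 1/5
No assignment yields a value below 1/5, so this is the minimum.

1/5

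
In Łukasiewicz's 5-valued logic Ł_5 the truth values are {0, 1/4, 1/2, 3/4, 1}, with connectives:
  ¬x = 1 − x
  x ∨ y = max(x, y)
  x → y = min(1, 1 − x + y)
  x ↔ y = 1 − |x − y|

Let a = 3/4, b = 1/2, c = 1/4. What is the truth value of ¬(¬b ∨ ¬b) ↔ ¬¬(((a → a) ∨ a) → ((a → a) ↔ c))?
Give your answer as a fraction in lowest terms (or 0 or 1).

¬b = ¬1/2 = 1/2
¬b = ¬1/2 = 1/2
¬b ∨ ¬b = 1/2 ∨ 1/2 = 1/2
¬(¬b ∨ ¬b) = ¬1/2 = 1/2
a → a = 3/4 → 3/4 = 1
(a → a) ∨ a = 1 ∨ 3/4 = 1
a → a = 3/4 → 3/4 = 1
(a → a) ↔ c = 1 ↔ 1/4 = 1/4
((a → a) ∨ a) → ((a → a) ↔ c) = 1 → 1/4 = 1/4
¬(((a → a) ∨ a) → ((a → a) ↔ c)) = ¬1/4 = 3/4
¬¬(((a → a) ∨ a) → ((a → a) ↔ c)) = ¬3/4 = 1/4
¬(¬b ∨ ¬b) ↔ ¬¬(((a → a) ∨ a) → ((a → a) ↔ c)) = 1/2 ↔ 1/4 = 3/4

3/4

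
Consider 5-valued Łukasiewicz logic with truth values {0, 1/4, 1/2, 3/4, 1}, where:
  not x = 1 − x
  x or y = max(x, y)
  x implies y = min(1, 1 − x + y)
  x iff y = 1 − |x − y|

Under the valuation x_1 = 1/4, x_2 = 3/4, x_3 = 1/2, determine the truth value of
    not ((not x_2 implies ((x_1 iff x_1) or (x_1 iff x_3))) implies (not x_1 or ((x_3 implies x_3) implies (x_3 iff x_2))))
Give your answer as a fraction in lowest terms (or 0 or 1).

not x_2 = not 3/4 = 1/4
x_1 iff x_1 = 1/4 iff 1/4 = 1
x_1 iff x_3 = 1/4 iff 1/2 = 3/4
(x_1 iff x_1) or (x_1 iff x_3) = 1 or 3/4 = 1
not x_2 implies ((x_1 iff x_1) or (x_1 iff x_3)) = 1/4 implies 1 = 1
not x_1 = not 1/4 = 3/4
x_3 implies x_3 = 1/2 implies 1/2 = 1
x_3 iff x_2 = 1/2 iff 3/4 = 3/4
(x_3 implies x_3) implies (x_3 iff x_2) = 1 implies 3/4 = 3/4
not x_1 or ((x_3 implies x_3) implies (x_3 iff x_2)) = 3/4 or 3/4 = 3/4
(not x_2 implies ((x_1 iff x_1) or (x_1 iff x_3))) implies (not x_1 or ((x_3 implies x_3) implies (x_3 iff x_2))) = 1 implies 3/4 = 3/4
not ((not x_2 implies ((x_1 iff x_1) or (x_1 iff x_3))) implies (not x_1 or ((x_3 implies x_3) implies (x_3 iff x_2)))) = not 3/4 = 1/4

1/4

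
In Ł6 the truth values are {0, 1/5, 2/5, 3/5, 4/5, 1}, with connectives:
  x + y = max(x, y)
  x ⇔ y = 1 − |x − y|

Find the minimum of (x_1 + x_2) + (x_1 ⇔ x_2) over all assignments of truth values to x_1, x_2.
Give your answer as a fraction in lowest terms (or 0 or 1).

Take x_1 = 0, x_2 = 2/5:
x_1 + x_2 = 0 + 2/5 = 2/5
x_1 ⇔ x_2 = 0 ⇔ 2/5 = 3/5
(x_1 + x_2) + (x_1 ⇔ x_2) = 2/5 + 3/5 = 3/5
No assignment yields a value below 3/5, so this is the minimum.

3/5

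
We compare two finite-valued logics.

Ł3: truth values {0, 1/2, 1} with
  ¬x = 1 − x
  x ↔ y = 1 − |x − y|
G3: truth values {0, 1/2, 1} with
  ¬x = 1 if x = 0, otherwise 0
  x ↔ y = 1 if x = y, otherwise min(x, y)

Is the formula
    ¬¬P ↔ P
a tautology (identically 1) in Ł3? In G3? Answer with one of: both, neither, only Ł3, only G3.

In Ł3: every assignment gives 1 — tautology.
In G3: at P = 1/2 the value is 1/2 — not a tautology.

only Ł3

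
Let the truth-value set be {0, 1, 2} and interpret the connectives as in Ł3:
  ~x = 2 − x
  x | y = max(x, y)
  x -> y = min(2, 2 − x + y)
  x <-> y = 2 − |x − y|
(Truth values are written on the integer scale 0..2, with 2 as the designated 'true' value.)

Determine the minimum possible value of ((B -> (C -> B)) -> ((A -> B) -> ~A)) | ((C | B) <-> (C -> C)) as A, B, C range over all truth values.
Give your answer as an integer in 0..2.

1

Take A = 1, B = 1, C = 0:
C -> B = 0 -> 1 = 2
B -> (C -> B) = 1 -> 2 = 2
A -> B = 1 -> 1 = 2
~A = ~1 = 1
(A -> B) -> ~A = 2 -> 1 = 1
(B -> (C -> B)) -> ((A -> B) -> ~A) = 2 -> 1 = 1
C | B = 0 | 1 = 1
C -> C = 0 -> 0 = 2
(C | B) <-> (C -> C) = 1 <-> 2 = 1
((B -> (C -> B)) -> ((A -> B) -> ~A)) | ((C | B) <-> (C -> C)) = 1 | 1 = 1
No assignment yields a value below 1, so this is the minimum.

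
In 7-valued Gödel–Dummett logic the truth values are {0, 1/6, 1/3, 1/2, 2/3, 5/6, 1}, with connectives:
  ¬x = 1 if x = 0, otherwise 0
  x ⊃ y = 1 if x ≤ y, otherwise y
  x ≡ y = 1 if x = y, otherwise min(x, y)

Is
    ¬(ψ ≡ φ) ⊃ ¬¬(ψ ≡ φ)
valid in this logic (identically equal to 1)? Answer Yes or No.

Counterexample: take φ = 0, ψ = 1/6.
ψ ≡ φ = 1/6 ≡ 0 = 0
¬(ψ ≡ φ) = ¬0 = 1
ψ ≡ φ = 1/6 ≡ 0 = 0
¬(ψ ≡ φ) = ¬0 = 1
¬¬(ψ ≡ φ) = ¬1 = 0
¬(ψ ≡ φ) ⊃ ¬¬(ψ ≡ φ) = 1 ⊃ 0 = 0
This gives 0 ≠ 1.

No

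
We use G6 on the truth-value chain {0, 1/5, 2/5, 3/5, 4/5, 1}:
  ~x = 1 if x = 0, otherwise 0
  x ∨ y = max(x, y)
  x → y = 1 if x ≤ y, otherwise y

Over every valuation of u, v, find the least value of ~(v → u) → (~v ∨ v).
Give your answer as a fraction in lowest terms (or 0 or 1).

Take u = 0, v = 1/5:
v → u = 1/5 → 0 = 0
~(v → u) = ~0 = 1
~v = ~1/5 = 0
~v ∨ v = 0 ∨ 1/5 = 1/5
~(v → u) → (~v ∨ v) = 1 → 1/5 = 1/5
No assignment yields a value below 1/5, so this is the minimum.

1/5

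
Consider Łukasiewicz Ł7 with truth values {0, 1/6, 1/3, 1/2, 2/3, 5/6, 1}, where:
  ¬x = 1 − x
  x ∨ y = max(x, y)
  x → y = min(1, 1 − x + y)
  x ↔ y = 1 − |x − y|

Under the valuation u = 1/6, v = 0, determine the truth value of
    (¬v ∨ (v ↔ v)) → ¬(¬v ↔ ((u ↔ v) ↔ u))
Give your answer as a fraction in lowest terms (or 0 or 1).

2/3

¬v = ¬0 = 1
v ↔ v = 0 ↔ 0 = 1
¬v ∨ (v ↔ v) = 1 ∨ 1 = 1
¬v = ¬0 = 1
u ↔ v = 1/6 ↔ 0 = 5/6
(u ↔ v) ↔ u = 5/6 ↔ 1/6 = 1/3
¬v ↔ ((u ↔ v) ↔ u) = 1 ↔ 1/3 = 1/3
¬(¬v ↔ ((u ↔ v) ↔ u)) = ¬1/3 = 2/3
(¬v ∨ (v ↔ v)) → ¬(¬v ↔ ((u ↔ v) ↔ u)) = 1 → 2/3 = 2/3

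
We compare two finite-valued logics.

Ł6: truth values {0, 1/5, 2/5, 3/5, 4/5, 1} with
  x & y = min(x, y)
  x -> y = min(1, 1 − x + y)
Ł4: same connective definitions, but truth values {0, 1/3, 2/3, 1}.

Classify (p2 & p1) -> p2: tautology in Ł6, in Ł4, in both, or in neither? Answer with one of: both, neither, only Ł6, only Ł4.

In Ł6: every assignment gives 1 — tautology.
In Ł4: every assignment gives 1 — tautology.

both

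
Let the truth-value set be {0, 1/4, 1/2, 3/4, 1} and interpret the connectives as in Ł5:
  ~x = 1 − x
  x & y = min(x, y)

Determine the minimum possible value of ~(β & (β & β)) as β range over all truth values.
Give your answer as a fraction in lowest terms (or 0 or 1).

Take β = 1:
β & β = 1 & 1 = 1
β & (β & β) = 1 & 1 = 1
~(β & (β & β)) = ~1 = 0
No assignment yields a value below 0, so this is the minimum.

0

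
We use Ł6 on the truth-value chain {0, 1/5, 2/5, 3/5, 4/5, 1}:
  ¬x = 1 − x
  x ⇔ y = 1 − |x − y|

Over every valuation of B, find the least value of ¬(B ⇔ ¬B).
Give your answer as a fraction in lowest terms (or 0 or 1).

1/5

Take B = 2/5:
¬B = ¬2/5 = 3/5
B ⇔ ¬B = 2/5 ⇔ 3/5 = 4/5
¬(B ⇔ ¬B) = ¬4/5 = 1/5
No assignment yields a value below 1/5, so this is the minimum.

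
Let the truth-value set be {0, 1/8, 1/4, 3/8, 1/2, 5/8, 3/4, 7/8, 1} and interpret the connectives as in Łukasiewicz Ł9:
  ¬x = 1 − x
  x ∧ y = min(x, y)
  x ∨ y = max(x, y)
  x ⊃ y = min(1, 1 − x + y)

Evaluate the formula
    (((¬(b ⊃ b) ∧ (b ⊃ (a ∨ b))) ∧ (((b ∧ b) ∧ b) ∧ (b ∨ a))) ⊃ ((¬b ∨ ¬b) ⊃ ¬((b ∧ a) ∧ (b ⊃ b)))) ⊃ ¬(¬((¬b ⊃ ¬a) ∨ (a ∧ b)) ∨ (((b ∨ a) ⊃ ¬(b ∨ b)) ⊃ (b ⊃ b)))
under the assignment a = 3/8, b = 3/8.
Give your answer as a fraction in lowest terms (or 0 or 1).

0

b ⊃ b = 3/8 ⊃ 3/8 = 1
¬(b ⊃ b) = ¬1 = 0
a ∨ b = 3/8 ∨ 3/8 = 3/8
b ⊃ (a ∨ b) = 3/8 ⊃ 3/8 = 1
¬(b ⊃ b) ∧ (b ⊃ (a ∨ b)) = 0 ∧ 1 = 0
b ∧ b = 3/8 ∧ 3/8 = 3/8
(b ∧ b) ∧ b = 3/8 ∧ 3/8 = 3/8
b ∨ a = 3/8 ∨ 3/8 = 3/8
((b ∧ b) ∧ b) ∧ (b ∨ a) = 3/8 ∧ 3/8 = 3/8
(¬(b ⊃ b) ∧ (b ⊃ (a ∨ b))) ∧ (((b ∧ b) ∧ b) ∧ (b ∨ a)) = 0 ∧ 3/8 = 0
¬b = ¬3/8 = 5/8
¬b = ¬3/8 = 5/8
¬b ∨ ¬b = 5/8 ∨ 5/8 = 5/8
b ∧ a = 3/8 ∧ 3/8 = 3/8
b ⊃ b = 3/8 ⊃ 3/8 = 1
(b ∧ a) ∧ (b ⊃ b) = 3/8 ∧ 1 = 3/8
¬((b ∧ a) ∧ (b ⊃ b)) = ¬3/8 = 5/8
(¬b ∨ ¬b) ⊃ ¬((b ∧ a) ∧ (b ⊃ b)) = 5/8 ⊃ 5/8 = 1
((¬(b ⊃ b) ∧ (b ⊃ (a ∨ b))) ∧ (((b ∧ b) ∧ b) ∧ (b ∨ a))) ⊃ ((¬b ∨ ¬b) ⊃ ¬((b ∧ a) ∧ (b ⊃ b))) = 0 ⊃ 1 = 1
¬b = ¬3/8 = 5/8
¬a = ¬3/8 = 5/8
¬b ⊃ ¬a = 5/8 ⊃ 5/8 = 1
a ∧ b = 3/8 ∧ 3/8 = 3/8
(¬b ⊃ ¬a) ∨ (a ∧ b) = 1 ∨ 3/8 = 1
¬((¬b ⊃ ¬a) ∨ (a ∧ b)) = ¬1 = 0
b ∨ a = 3/8 ∨ 3/8 = 3/8
b ∨ b = 3/8 ∨ 3/8 = 3/8
¬(b ∨ b) = ¬3/8 = 5/8
(b ∨ a) ⊃ ¬(b ∨ b) = 3/8 ⊃ 5/8 = 1
b ⊃ b = 3/8 ⊃ 3/8 = 1
((b ∨ a) ⊃ ¬(b ∨ b)) ⊃ (b ⊃ b) = 1 ⊃ 1 = 1
¬((¬b ⊃ ¬a) ∨ (a ∧ b)) ∨ (((b ∨ a) ⊃ ¬(b ∨ b)) ⊃ (b ⊃ b)) = 0 ∨ 1 = 1
¬(¬((¬b ⊃ ¬a) ∨ (a ∧ b)) ∨ (((b ∨ a) ⊃ ¬(b ∨ b)) ⊃ (b ⊃ b))) = ¬1 = 0
(((¬(b ⊃ b) ∧ (b ⊃ (a ∨ b))) ∧ (((b ∧ b) ∧ b) ∧ (b ∨ a))) ⊃ ((¬b ∨ ¬b) ⊃ ¬((b ∧ a) ∧ (b ⊃ b)))) ⊃ ¬(¬((¬b ⊃ ¬a) ∨ (a ∧ b)) ∨ (((b ∨ a) ⊃ ¬(b ∨ b)) ⊃ (b ⊃ b))) = 1 ⊃ 0 = 0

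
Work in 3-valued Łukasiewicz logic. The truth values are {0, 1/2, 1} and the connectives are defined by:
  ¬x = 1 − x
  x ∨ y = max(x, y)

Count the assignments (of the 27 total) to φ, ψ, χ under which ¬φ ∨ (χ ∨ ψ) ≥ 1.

value 1: 19 assignments (counts)
value 1/2: 7 assignments
value 0: 1 assignment
So 19 of the 27 assignments meet the threshold.

19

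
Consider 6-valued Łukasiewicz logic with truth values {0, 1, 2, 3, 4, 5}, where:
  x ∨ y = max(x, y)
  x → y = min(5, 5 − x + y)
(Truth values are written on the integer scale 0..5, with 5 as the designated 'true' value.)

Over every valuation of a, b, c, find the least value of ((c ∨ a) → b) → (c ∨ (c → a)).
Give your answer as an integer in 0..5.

Take a = 0, b = 2, c = 2:
c ∨ a = 2 ∨ 0 = 2
(c ∨ a) → b = 2 → 2 = 5
c → a = 2 → 0 = 3
c ∨ (c → a) = 2 ∨ 3 = 3
((c ∨ a) → b) → (c ∨ (c → a)) = 5 → 3 = 3
No assignment yields a value below 3, so this is the minimum.

3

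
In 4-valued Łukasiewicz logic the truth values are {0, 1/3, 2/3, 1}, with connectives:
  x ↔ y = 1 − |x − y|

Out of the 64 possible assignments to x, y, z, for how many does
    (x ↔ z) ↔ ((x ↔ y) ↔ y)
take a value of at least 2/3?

46

value 1: 20 assignments (counts)
value 2/3: 26 assignments (counts)
value 1/3: 12 assignments
value 0: 6 assignments
So 46 of the 64 assignments meet the threshold.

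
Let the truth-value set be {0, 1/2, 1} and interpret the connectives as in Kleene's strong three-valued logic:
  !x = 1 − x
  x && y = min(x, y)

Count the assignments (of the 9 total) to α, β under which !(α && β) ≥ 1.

α = 0, β = 0 ↦ 1  ≥
α = 0, β = 1/2 ↦ 1  ≥
α = 0, β = 1 ↦ 1  ≥
α = 1/2, β = 0 ↦ 1  ≥
α = 1/2, β = 1/2 ↦ 1/2  <
α = 1/2, β = 1 ↦ 1/2  <
α = 1, β = 0 ↦ 1  ≥
α = 1, β = 1/2 ↦ 1/2  <
α = 1, β = 1 ↦ 0  <
So 5 of the 9 assignments meet the threshold.

5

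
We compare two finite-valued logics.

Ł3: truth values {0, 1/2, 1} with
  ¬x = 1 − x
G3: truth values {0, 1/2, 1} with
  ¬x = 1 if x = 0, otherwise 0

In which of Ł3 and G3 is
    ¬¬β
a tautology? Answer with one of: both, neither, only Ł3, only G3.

neither

In Ł3: at β = 0 the value is 0 — not a tautology.
In G3: at β = 0 the value is 0 — not a tautology.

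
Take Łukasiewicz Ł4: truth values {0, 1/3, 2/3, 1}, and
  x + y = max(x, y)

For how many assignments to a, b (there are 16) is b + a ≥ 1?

7

a = 0, b = 0 ↦ 0  <
a = 0, b = 1/3 ↦ 1/3  <
a = 0, b = 2/3 ↦ 2/3  <
a = 0, b = 1 ↦ 1  ≥
a = 1/3, b = 0 ↦ 1/3  <
a = 1/3, b = 1/3 ↦ 1/3  <
a = 1/3, b = 2/3 ↦ 2/3  <
a = 1/3, b = 1 ↦ 1  ≥
a = 2/3, b = 0 ↦ 2/3  <
a = 2/3, b = 1/3 ↦ 2/3  <
a = 2/3, b = 2/3 ↦ 2/3  <
a = 2/3, b = 1 ↦ 1  ≥
a = 1, b = 0 ↦ 1  ≥
a = 1, b = 1/3 ↦ 1  ≥
a = 1, b = 2/3 ↦ 1  ≥
a = 1, b = 1 ↦ 1  ≥
So 7 of the 16 assignments meet the threshold.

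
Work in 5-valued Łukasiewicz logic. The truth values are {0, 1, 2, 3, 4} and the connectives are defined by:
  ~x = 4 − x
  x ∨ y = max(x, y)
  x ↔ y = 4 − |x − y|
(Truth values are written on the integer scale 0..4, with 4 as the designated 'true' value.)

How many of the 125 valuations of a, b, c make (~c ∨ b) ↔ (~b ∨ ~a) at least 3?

value 4: 31 assignments (counts)
value 3: 36 assignments (counts)
value 2: 34 assignments
value 1: 14 assignments
value 0: 10 assignments
So 67 of the 125 assignments meet the threshold.

67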